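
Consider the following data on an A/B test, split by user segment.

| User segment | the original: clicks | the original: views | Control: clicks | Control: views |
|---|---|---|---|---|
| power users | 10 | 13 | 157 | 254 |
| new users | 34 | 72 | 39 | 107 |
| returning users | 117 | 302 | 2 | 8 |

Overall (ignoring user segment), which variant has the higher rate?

Control

Power users: the original 10/13 = 76.9%, Control 157/254 = 61.8% → the original
New users: the original 34/72 = 47.2%, Control 39/107 = 36.4% → the original
Returning users: the original 117/302 = 38.7%, Control 2/8 = 25.0% → the original
Overall: the original 161/387 = 41.6%, Control 198/369 = 53.7% → Control
(The original wins every user group but Control wins overall — the original's views skew toward the low-rate returning users group.)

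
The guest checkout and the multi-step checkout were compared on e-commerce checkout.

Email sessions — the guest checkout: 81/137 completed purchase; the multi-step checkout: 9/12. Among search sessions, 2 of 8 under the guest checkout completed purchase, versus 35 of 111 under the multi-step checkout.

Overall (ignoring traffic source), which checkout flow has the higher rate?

Email: the guest checkout 81/137 = 59.1%, the multi-step checkout 9/12 = 75.0% → the multi-step checkout
Search: the guest checkout 2/8 = 25.0%, the multi-step checkout 35/111 = 31.5% → the multi-step checkout
Overall: the guest checkout 83/145 = 57.2%, the multi-step checkout 44/123 = 35.8% → the guest checkout
(The multi-step checkout wins every traffic group but the guest checkout wins overall — the multi-step checkout's sessions skew toward the low-rate search group.)

the guest checkout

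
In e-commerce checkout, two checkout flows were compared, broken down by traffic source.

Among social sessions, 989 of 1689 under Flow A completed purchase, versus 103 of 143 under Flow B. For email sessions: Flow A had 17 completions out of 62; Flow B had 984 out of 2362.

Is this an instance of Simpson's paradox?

Yes

Social: Flow A 989/1689 = 58.6%, Flow B 103/143 = 72.0% → Flow B
Email: Flow A 17/62 = 27.4%, Flow B 984/2362 = 41.7% → Flow B
Overall: Flow A 1006/1751 = 57.5%, Flow B 1087/2505 = 43.4% → Flow A
Flow B wins each traffic group but Flow A wins overall — the comparison reverses. Flow B's sessions skew toward email, which has a lower base rate.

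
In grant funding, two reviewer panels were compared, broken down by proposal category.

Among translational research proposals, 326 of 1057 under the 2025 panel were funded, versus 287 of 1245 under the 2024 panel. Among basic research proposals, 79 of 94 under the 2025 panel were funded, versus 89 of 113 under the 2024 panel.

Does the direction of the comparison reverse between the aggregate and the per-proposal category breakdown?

No

Translational research: the 2025 panel 326/1057 = 30.8%, the 2024 panel 287/1245 = 23.1% → the 2025 panel
Basic research: the 2025 panel 79/94 = 84.0%, the 2024 panel 89/113 = 78.8% → the 2025 panel
Overall: the 2025 panel 405/1151 = 35.2%, the 2024 panel 376/1358 = 27.7% → the 2025 panel
The 2025 panel wins overall and in every proposal group — no reversal.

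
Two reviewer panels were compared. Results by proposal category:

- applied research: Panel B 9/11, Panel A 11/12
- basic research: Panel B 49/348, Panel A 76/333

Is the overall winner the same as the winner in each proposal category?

Yes

Applied research: Panel B 9/11 = 81.8%, Panel A 11/12 = 91.7% → Panel A
Basic research: Panel B 49/348 = 14.1%, Panel A 76/333 = 22.8% → Panel A
Overall: Panel B 58/359 = 16.2%, Panel A 87/345 = 25.2% → Panel A
Panel A wins overall and in every proposal group — no reversal.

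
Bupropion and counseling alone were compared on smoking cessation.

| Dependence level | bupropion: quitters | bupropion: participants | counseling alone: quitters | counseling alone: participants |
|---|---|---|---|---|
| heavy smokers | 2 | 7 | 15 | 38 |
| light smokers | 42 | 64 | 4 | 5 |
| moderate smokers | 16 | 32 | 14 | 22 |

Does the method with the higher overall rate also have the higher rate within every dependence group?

Heavy smokers: bupropion 2/7 = 28.6%, counseling alone 15/38 = 39.5% → counseling alone
Light smokers: bupropion 42/64 = 65.6%, counseling alone 4/5 = 80.0% → counseling alone
Moderate smokers: bupropion 16/32 = 50.0%, counseling alone 14/22 = 63.6% → counseling alone
Overall: bupropion 60/103 = 58.3%, counseling alone 33/65 = 50.8% → bupropion
Counseling alone wins each dependence group but bupropion wins overall — the comparison reverses. Counseling alone's participants skew toward heavy smokers, which has a lower base rate.

No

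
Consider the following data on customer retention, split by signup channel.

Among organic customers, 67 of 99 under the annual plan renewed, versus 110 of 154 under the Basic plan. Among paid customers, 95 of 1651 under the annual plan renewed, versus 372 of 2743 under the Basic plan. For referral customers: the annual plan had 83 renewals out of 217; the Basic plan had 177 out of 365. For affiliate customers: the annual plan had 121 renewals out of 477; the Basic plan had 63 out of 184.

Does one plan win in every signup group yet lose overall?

Organic: the annual plan 67/99 = 67.7%, the Basic plan 110/154 = 71.4% → the Basic plan
Paid: the annual plan 95/1651 = 5.8%, the Basic plan 372/2743 = 13.6% → the Basic plan
Referral: the annual plan 83/217 = 38.2%, the Basic plan 177/365 = 48.5% → the Basic plan
Affiliate: the annual plan 121/477 = 25.4%, the Basic plan 63/184 = 34.2% → the Basic plan
Overall: the annual plan 366/2444 = 15.0%, the Basic plan 722/3446 = 21.0% → the Basic plan
The Basic plan wins overall and in every signup group — no reversal.

No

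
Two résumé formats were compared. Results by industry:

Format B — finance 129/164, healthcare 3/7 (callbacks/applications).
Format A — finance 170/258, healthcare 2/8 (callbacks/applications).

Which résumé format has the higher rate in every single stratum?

Finance: Format B 129/164 = 78.7%, Format A 170/258 = 65.9% → Format B
Healthcare: Format B 3/7 = 42.9%, Format A 2/8 = 25.0% → Format B
Format B has the higher rate in both groups.

Format B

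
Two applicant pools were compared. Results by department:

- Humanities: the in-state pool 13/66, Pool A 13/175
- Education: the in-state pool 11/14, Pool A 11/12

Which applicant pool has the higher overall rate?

the in-state pool

Humanities: the in-state pool 13/66 = 19.7%, Pool A 13/175 = 7.4% → the in-state pool
Education: the in-state pool 11/14 = 78.6%, Pool A 11/12 = 91.7% → Pool A
Overall: the in-state pool 24/80 = 30.0%, Pool A 24/187 = 12.8% → the in-state pool
(Neither sweeps every department group, but the in-state pool has the higher pooled rate.)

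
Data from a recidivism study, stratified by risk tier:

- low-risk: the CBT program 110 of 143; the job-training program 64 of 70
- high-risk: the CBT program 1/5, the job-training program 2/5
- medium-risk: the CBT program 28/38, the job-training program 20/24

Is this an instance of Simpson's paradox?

No

Low-risk: the CBT program 110/143 = 76.9%, the job-training program 64/70 = 91.4% → the job-training program
High-risk: the CBT program 1/5 = 20.0%, the job-training program 2/5 = 40.0% → the job-training program
Medium-risk: the CBT program 28/38 = 73.7%, the job-training program 20/24 = 83.3% → the job-training program
Overall: the CBT program 139/186 = 74.7%, the job-training program 86/99 = 86.9% → the job-training program
The job-training program wins overall and in every risk group — no reversal.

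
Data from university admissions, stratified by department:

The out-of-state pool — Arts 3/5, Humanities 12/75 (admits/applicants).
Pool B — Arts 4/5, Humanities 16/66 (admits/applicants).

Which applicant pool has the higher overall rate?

Arts: the out-of-state pool 3/5 = 60.0%, Pool B 4/5 = 80.0% → Pool B
Humanities: the out-of-state pool 12/75 = 16.0%, Pool B 16/66 = 24.2% → Pool B
Overall: the out-of-state pool 15/80 = 18.8%, Pool B 20/71 = 28.2% → Pool B

Pool B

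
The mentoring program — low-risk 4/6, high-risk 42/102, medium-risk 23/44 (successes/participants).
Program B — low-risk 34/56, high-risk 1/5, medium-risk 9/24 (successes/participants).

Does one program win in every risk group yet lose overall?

Low-risk: the mentoring program 4/6 = 66.7%, Program B 34/56 = 60.7% → the mentoring program
High-risk: the mentoring program 42/102 = 41.2%, Program B 1/5 = 20.0% → the mentoring program
Medium-risk: the mentoring program 23/44 = 52.3%, Program B 9/24 = 37.5% → the mentoring program
Overall: the mentoring program 69/152 = 45.4%, Program B 44/85 = 51.8% → Program B
The mentoring program wins each risk group but Program B wins overall — the comparison reverses. The mentoring program's participants skew toward high-risk, which has a lower base rate.

Yes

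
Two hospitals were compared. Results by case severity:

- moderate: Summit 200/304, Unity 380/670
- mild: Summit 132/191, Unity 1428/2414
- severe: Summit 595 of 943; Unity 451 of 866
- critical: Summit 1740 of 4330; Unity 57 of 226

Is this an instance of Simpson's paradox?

Moderate: Summit 200/304 = 65.8%, Unity 380/670 = 56.7% → Summit
Mild: Summit 132/191 = 69.1%, Unity 1428/2414 = 59.2% → Summit
Severe: Summit 595/943 = 63.1%, Unity 451/866 = 52.1% → Summit
Critical: Summit 1740/4330 = 40.2%, Unity 57/226 = 25.2% → Summit
Overall: Summit 2667/5768 = 46.2%, Unity 2316/4176 = 55.5% → Unity
Summit wins each case group but Unity wins overall — the comparison reverses. Summit's patients skew toward critical, which has a lower base rate.

Yes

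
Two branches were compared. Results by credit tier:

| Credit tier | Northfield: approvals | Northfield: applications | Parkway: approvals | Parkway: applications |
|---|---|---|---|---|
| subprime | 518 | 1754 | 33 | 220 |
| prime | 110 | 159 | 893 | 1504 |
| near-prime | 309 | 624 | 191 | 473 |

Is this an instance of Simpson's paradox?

Subprime: Northfield 518/1754 = 29.5%, Parkway 33/220 = 15.0% → Northfield
Prime: Northfield 110/159 = 69.2%, Parkway 893/1504 = 59.4% → Northfield
Near-prime: Northfield 309/624 = 49.5%, Parkway 191/473 = 40.4% → Northfield
Overall: Northfield 937/2537 = 36.9%, Parkway 1117/2197 = 50.8% → Parkway
Northfield wins each credit group but Parkway wins overall — the comparison reverses. Northfield's applications skew toward subprime, which has a lower base rate.

Yes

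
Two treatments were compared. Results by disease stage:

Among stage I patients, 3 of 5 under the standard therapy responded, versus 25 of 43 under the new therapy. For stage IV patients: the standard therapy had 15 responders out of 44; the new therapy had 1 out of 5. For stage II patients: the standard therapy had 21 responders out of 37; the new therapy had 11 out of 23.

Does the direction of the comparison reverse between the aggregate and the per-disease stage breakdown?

Yes

Stage I: the standard therapy 3/5 = 60.0%, the new therapy 25/43 = 58.1% → the standard therapy
Stage IV: the standard therapy 15/44 = 34.1%, the new therapy 1/5 = 20.0% → the standard therapy
Stage II: the standard therapy 21/37 = 56.8%, the new therapy 11/23 = 47.8% → the standard therapy
Overall: the standard therapy 39/86 = 45.3%, the new therapy 37/71 = 52.1% → the new therapy
The standard therapy wins each disease group but the new therapy wins overall — the comparison reverses. The standard therapy's patients skew toward stage IV, which has a lower base rate.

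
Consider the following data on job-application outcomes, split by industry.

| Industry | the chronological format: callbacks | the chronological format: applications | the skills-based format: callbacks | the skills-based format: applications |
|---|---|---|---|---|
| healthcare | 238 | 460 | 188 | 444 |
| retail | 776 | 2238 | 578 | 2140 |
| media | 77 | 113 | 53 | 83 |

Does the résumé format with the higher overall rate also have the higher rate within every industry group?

Healthcare: the chronological format 238/460 = 51.7%, the skills-based format 188/444 = 42.3% → the chronological format
Retail: the chronological format 776/2238 = 34.7%, the skills-based format 578/2140 = 27.0% → the chronological format
Media: the chronological format 77/113 = 68.1%, the skills-based format 53/83 = 63.9% → the chronological format
Overall: the chronological format 1091/2811 = 38.8%, the skills-based format 819/2667 = 30.7% → the chronological format
The chronological format wins overall and in every industry group — no reversal.

Yes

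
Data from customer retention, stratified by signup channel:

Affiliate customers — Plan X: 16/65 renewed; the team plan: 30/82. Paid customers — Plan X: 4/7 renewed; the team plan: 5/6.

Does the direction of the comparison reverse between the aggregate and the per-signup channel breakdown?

No

Affiliate: Plan X 16/65 = 24.6%, the team plan 30/82 = 36.6% → the team plan
Paid: Plan X 4/7 = 57.1%, the team plan 5/6 = 83.3% → the team plan
Overall: Plan X 20/72 = 27.8%, the team plan 35/88 = 39.8% → the team plan
The team plan wins overall and in every signup group — no reversal.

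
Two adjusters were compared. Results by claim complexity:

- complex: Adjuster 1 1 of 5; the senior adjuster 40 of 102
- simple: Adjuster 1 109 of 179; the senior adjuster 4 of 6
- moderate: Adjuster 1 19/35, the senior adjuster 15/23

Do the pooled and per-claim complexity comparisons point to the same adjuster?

No

Complex: Adjuster 1 1/5 = 20.0%, the senior adjuster 40/102 = 39.2% → the senior adjuster
Simple: Adjuster 1 109/179 = 60.9%, the senior adjuster 4/6 = 66.7% → the senior adjuster
Moderate: Adjuster 1 19/35 = 54.3%, the senior adjuster 15/23 = 65.2% → the senior adjuster
Overall: Adjuster 1 129/219 = 58.9%, the senior adjuster 59/131 = 45.0% → Adjuster 1
The senior adjuster wins each claim group but Adjuster 1 wins overall — the comparison reverses. The senior adjuster's claims skew toward complex, which has a lower base rate.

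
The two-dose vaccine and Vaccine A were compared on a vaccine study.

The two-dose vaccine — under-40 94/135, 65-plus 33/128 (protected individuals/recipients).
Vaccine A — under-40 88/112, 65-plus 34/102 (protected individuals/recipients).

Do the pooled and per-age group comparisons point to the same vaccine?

Yes

Under-40: the two-dose vaccine 94/135 = 69.6%, Vaccine A 88/112 = 78.6% → Vaccine A
65-plus: the two-dose vaccine 33/128 = 25.8%, Vaccine A 34/102 = 33.3% → Vaccine A
Overall: the two-dose vaccine 127/263 = 48.3%, Vaccine A 122/214 = 57.0% → Vaccine A
Vaccine A wins overall and in every age group — no reversal.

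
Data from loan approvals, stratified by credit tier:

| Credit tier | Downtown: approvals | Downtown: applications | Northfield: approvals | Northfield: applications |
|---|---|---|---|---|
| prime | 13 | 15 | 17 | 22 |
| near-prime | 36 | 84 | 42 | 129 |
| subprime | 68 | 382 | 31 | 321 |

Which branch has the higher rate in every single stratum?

Prime: Downtown 13/15 = 86.7%, Northfield 17/22 = 77.3% → Downtown
Near-prime: Downtown 36/84 = 42.9%, Northfield 42/129 = 32.6% → Downtown
Subprime: Downtown 68/382 = 17.8%, Northfield 31/321 = 9.7% → Downtown
Downtown has the higher rate in all 3 groups.

Downtown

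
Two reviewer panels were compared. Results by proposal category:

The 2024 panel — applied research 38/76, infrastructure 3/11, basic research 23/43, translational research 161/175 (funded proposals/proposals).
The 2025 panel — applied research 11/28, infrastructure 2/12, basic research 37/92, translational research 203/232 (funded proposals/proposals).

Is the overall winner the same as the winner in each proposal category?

Applied research: the 2024 panel 38/76 = 50.0%, the 2025 panel 11/28 = 39.3% → the 2024 panel
Infrastructure: the 2024 panel 3/11 = 27.3%, the 2025 panel 2/12 = 16.7% → the 2024 panel
Basic research: the 2024 panel 23/43 = 53.5%, the 2025 panel 37/92 = 40.2% → the 2024 panel
Translational research: the 2024 panel 161/175 = 92.0%, the 2025 panel 203/232 = 87.5% → the 2024 panel
Overall: the 2024 panel 225/305 = 73.8%, the 2025 panel 253/364 = 69.5% → the 2024 panel
The 2024 panel wins overall and in every proposal group — no reversal.

Yes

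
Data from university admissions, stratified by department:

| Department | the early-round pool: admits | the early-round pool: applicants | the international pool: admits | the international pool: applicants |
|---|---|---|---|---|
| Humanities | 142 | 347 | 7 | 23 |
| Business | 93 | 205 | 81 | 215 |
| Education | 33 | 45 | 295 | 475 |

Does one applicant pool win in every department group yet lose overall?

Humanities: the early-round pool 142/347 = 40.9%, the international pool 7/23 = 30.4% → the early-round pool
Business: the early-round pool 93/205 = 45.4%, the international pool 81/215 = 37.7% → the early-round pool
Education: the early-round pool 33/45 = 73.3%, the international pool 295/475 = 62.1% → the early-round pool
Overall: the early-round pool 268/597 = 44.9%, the international pool 383/713 = 53.7% → the international pool
The early-round pool wins each department group but the international pool wins overall — the comparison reverses. The early-round pool's applicants skew toward Humanities, which has a lower base rate.

Yes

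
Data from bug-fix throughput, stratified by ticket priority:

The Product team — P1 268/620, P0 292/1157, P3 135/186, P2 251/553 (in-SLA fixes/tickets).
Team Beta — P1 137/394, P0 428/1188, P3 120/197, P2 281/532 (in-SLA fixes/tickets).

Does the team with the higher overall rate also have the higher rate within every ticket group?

No

P1: the Product team 268/620 = 43.2%, Team Beta 137/394 = 34.8% → the Product team
P0: the Product team 292/1157 = 25.2%, Team Beta 428/1188 = 36.0% → Team Beta
P3: the Product team 135/186 = 72.6%, Team Beta 120/197 = 60.9% → the Product team
P2: the Product team 251/553 = 45.4%, Team Beta 281/532 = 52.8% → Team Beta
Overall: the Product team 946/2516 = 37.6%, Team Beta 966/2311 = 41.8% → Team Beta
Neither sweeps: the Product team wins 2 of 4 groups, Team Beta wins 2. Team Beta wins overall but not every group — no Simpson reversal.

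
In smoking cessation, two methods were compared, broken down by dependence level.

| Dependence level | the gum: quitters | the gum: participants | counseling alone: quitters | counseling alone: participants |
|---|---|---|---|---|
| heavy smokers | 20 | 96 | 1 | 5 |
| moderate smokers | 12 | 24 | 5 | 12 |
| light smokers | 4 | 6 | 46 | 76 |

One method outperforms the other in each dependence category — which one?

the gum

Heavy smokers: the gum 20/96 = 20.8%, counseling alone 1/5 = 20.0% → the gum
Moderate smokers: the gum 12/24 = 50.0%, counseling alone 5/12 = 41.7% → the gum
Light smokers: the gum 4/6 = 66.7%, counseling alone 46/76 = 60.5% → the gum
The gum has the higher rate in all 3 groups.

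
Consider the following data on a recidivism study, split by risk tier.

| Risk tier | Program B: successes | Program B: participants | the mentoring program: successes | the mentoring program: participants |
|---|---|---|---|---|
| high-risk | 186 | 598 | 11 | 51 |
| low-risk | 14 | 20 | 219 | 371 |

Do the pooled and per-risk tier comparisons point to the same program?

No

High-risk: Program B 186/598 = 31.1%, the mentoring program 11/51 = 21.6% → Program B
Low-risk: Program B 14/20 = 70.0%, the mentoring program 219/371 = 59.0% → Program B
Overall: Program B 200/618 = 32.4%, the mentoring program 230/422 = 54.5% → the mentoring program
Program B wins each risk group but the mentoring program wins overall — the comparison reverses. Program B's participants skew toward high-risk, which has a lower base rate.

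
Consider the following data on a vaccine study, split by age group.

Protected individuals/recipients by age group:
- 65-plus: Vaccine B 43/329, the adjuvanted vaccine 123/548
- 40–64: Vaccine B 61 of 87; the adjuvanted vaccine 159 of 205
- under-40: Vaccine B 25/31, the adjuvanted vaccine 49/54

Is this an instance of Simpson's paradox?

No

65-plus: Vaccine B 43/329 = 13.1%, the adjuvanted vaccine 123/548 = 22.4% → the adjuvanted vaccine
40–64: Vaccine B 61/87 = 70.1%, the adjuvanted vaccine 159/205 = 77.6% → the adjuvanted vaccine
Under-40: Vaccine B 25/31 = 80.6%, the adjuvanted vaccine 49/54 = 90.7% → the adjuvanted vaccine
Overall: Vaccine B 129/447 = 28.9%, the adjuvanted vaccine 331/807 = 41.0% → the adjuvanted vaccine
The adjuvanted vaccine wins overall and in every age group — no reversal.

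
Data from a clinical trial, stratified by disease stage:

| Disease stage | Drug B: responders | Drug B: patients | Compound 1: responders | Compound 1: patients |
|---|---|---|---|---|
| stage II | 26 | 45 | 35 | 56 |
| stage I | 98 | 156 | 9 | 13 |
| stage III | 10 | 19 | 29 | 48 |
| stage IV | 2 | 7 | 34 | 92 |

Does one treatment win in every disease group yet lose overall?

Stage II: Drug B 26/45 = 57.8%, Compound 1 35/56 = 62.5% → Compound 1
Stage I: Drug B 98/156 = 62.8%, Compound 1 9/13 = 69.2% → Compound 1
Stage III: Drug B 10/19 = 52.6%, Compound 1 29/48 = 60.4% → Compound 1
Stage IV: Drug B 2/7 = 28.6%, Compound 1 34/92 = 37.0% → Compound 1
Overall: Drug B 136/227 = 59.9%, Compound 1 107/209 = 51.2% → Drug B
Compound 1 wins each disease group but Drug B wins overall — the comparison reverses. Compound 1's patients skew toward stage IV, which has a lower base rate.

Yes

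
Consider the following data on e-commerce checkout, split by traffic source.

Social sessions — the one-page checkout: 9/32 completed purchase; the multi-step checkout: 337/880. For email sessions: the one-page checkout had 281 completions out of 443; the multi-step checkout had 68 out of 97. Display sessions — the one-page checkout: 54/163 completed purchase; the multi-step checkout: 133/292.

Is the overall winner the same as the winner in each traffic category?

No

Social: the one-page checkout 9/32 = 28.1%, the multi-step checkout 337/880 = 38.3% → the multi-step checkout
Email: the one-page checkout 281/443 = 63.4%, the multi-step checkout 68/97 = 70.1% → the multi-step checkout
Display: the one-page checkout 54/163 = 33.1%, the multi-step checkout 133/292 = 45.5% → the multi-step checkout
Overall: the one-page checkout 344/638 = 53.9%, the multi-step checkout 538/1269 = 42.4% → the one-page checkout
The multi-step checkout wins each traffic group but the one-page checkout wins overall — the comparison reverses. The multi-step checkout's sessions skew toward social, which has a lower base rate.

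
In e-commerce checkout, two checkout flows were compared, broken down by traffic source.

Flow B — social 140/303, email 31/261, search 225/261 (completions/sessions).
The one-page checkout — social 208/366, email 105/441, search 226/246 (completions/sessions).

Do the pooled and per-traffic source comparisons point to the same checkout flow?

Social: Flow B 140/303 = 46.2%, the one-page checkout 208/366 = 56.8% → the one-page checkout
Email: Flow B 31/261 = 11.9%, the one-page checkout 105/441 = 23.8% → the one-page checkout
Search: Flow B 225/261 = 86.2%, the one-page checkout 226/246 = 91.9% → the one-page checkout
Overall: Flow B 396/825 = 48.0%, the one-page checkout 539/1053 = 51.2% → the one-page checkout
The one-page checkout wins overall and in every traffic group — no reversal.

Yes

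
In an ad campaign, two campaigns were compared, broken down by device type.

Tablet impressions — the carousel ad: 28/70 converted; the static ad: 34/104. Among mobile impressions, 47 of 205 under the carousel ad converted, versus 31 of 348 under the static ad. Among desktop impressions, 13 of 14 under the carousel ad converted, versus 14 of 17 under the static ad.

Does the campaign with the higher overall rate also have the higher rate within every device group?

Tablet: the carousel ad 28/70 = 40.0%, the static ad 34/104 = 32.7% → the carousel ad
Mobile: the carousel ad 47/205 = 22.9%, the static ad 31/348 = 8.9% → the carousel ad
Desktop: the carousel ad 13/14 = 92.9%, the static ad 14/17 = 82.4% → the carousel ad
Overall: the carousel ad 88/289 = 30.4%, the static ad 79/469 = 16.8% → the carousel ad
The carousel ad wins overall and in every device group — no reversal.

Yes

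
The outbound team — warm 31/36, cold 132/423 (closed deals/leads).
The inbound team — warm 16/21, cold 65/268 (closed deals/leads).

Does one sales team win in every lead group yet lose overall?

Warm: the outbound team 31/36 = 86.1%, the inbound team 16/21 = 76.2% → the outbound team
Cold: the outbound team 132/423 = 31.2%, the inbound team 65/268 = 24.3% → the outbound team
Overall: the outbound team 163/459 = 35.5%, the inbound team 81/289 = 28.0% → the outbound team
The outbound team wins overall and in every lead group — no reversal.

No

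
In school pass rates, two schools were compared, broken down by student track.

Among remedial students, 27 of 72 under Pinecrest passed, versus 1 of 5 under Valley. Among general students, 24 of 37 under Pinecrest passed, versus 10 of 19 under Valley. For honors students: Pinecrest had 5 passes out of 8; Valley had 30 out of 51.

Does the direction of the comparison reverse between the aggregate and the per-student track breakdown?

Yes

Remedial: Pinecrest 27/72 = 37.5%, Valley 1/5 = 20.0% → Pinecrest
General: Pinecrest 24/37 = 64.9%, Valley 10/19 = 52.6% → Pinecrest
Honors: Pinecrest 5/8 = 62.5%, Valley 30/51 = 58.8% → Pinecrest
Overall: Pinecrest 56/117 = 47.9%, Valley 41/75 = 54.7% → Valley
Pinecrest wins each student group but Valley wins overall — the comparison reverses. Pinecrest's students skew toward remedial, which has a lower base rate.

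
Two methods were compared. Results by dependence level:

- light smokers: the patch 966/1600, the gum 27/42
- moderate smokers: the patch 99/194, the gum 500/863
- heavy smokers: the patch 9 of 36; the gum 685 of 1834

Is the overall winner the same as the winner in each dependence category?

No

Light smokers: the patch 966/1600 = 60.4%, the gum 27/42 = 64.3% → the gum
Moderate smokers: the patch 99/194 = 51.0%, the gum 500/863 = 57.9% → the gum
Heavy smokers: the patch 9/36 = 25.0%, the gum 685/1834 = 37.4% → the gum
Overall: the patch 1074/1830 = 58.7%, the gum 1212/2739 = 44.2% → the patch
The gum wins each dependence group but the patch wins overall — the comparison reverses. The gum's participants skew toward heavy smokers, which has a lower base rate.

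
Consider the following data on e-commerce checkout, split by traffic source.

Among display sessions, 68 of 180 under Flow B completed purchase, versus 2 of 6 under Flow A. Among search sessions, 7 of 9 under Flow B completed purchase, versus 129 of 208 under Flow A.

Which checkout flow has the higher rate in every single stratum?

Flow B

Display: Flow B 68/180 = 37.8%, Flow A 2/6 = 33.3% → Flow B
Search: Flow B 7/9 = 77.8%, Flow A 129/208 = 62.0% → Flow B
Flow B has the higher rate in both groups.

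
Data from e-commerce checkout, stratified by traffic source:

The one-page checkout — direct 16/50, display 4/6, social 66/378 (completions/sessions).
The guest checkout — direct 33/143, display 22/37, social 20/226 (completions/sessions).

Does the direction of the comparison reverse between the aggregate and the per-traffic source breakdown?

No

Direct: the one-page checkout 16/50 = 32.0%, the guest checkout 33/143 = 23.1% → the one-page checkout
Display: the one-page checkout 4/6 = 66.7%, the guest checkout 22/37 = 59.5% → the one-page checkout
Social: the one-page checkout 66/378 = 17.5%, the guest checkout 20/226 = 8.8% → the one-page checkout
Overall: the one-page checkout 86/434 = 19.8%, the guest checkout 75/406 = 18.5% → the one-page checkout
The one-page checkout wins overall and in every traffic group — no reversal.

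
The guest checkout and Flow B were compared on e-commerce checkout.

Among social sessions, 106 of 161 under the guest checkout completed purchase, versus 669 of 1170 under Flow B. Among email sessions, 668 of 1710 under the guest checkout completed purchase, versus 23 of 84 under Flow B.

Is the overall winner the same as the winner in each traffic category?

No

Social: the guest checkout 106/161 = 65.8%, Flow B 669/1170 = 57.2% → the guest checkout
Email: the guest checkout 668/1710 = 39.1%, Flow B 23/84 = 27.4% → the guest checkout
Overall: the guest checkout 774/1871 = 41.4%, Flow B 692/1254 = 55.2% → Flow B
The guest checkout wins each traffic group but Flow B wins overall — the comparison reverses. The guest checkout's sessions skew toward email, which has a lower base rate.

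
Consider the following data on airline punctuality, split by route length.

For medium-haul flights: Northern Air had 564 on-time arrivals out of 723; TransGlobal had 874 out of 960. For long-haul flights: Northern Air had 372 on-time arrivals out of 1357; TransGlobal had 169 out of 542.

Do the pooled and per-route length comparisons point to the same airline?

Yes

Medium-haul: Northern Air 564/723 = 78.0%, TransGlobal 874/960 = 91.0% → TransGlobal
Long-haul: Northern Air 372/1357 = 27.4%, TransGlobal 169/542 = 31.2% → TransGlobal
Overall: Northern Air 936/2080 = 45.0%, TransGlobal 1043/1502 = 69.4% → TransGlobal
TransGlobal wins overall and in every route group — no reversal.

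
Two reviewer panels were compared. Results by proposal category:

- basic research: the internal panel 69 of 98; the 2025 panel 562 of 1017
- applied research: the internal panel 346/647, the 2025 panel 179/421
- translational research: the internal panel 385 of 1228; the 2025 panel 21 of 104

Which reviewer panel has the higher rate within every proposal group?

Basic research: the internal panel 69/98 = 70.4%, the 2025 panel 562/1017 = 55.3% → the internal panel
Applied research: the internal panel 346/647 = 53.5%, the 2025 panel 179/421 = 42.5% → the internal panel
Translational research: the internal panel 385/1228 = 31.4%, the 2025 panel 21/104 = 20.2% → the internal panel
The internal panel has the higher rate in all 3 groups.

the internal panel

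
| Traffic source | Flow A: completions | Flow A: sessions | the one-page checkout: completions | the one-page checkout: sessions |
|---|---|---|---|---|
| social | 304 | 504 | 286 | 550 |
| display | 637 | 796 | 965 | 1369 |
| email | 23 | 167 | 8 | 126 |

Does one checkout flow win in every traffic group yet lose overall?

Social: Flow A 304/504 = 60.3%, the one-page checkout 286/550 = 52.0% → Flow A
Display: Flow A 637/796 = 80.0%, the one-page checkout 965/1369 = 70.5% → Flow A
Email: Flow A 23/167 = 13.8%, the one-page checkout 8/126 = 6.3% → Flow A
Overall: Flow A 964/1467 = 65.7%, the one-page checkout 1259/2045 = 61.6% → Flow A
Flow A wins overall and in every traffic group — no reversal.

No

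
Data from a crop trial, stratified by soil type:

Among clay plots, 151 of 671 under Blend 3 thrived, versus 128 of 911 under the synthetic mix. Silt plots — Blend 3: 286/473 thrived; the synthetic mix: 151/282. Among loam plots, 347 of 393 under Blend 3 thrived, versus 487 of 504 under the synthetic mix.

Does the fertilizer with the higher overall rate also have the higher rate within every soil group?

Clay: Blend 3 151/671 = 22.5%, the synthetic mix 128/911 = 14.1% → Blend 3
Silt: Blend 3 286/473 = 60.5%, the synthetic mix 151/282 = 53.5% → Blend 3
Loam: Blend 3 347/393 = 88.3%, the synthetic mix 487/504 = 96.6% → the synthetic mix
Overall: Blend 3 784/1537 = 51.0%, the synthetic mix 766/1697 = 45.1% → Blend 3
Neither sweeps: Blend 3 wins 2 of 3 groups, the synthetic mix wins 1. Blend 3 wins overall but not every group — no Simpson reversal.

No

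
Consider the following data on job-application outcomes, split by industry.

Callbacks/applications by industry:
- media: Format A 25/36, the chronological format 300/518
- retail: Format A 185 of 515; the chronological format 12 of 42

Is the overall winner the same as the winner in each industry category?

Media: Format A 25/36 = 69.4%, the chronological format 300/518 = 57.9% → Format A
Retail: Format A 185/515 = 35.9%, the chronological format 12/42 = 28.6% → Format A
Overall: Format A 210/551 = 38.1%, the chronological format 312/560 = 55.7% → the chronological format
Format A wins each industry group but the chronological format wins overall — the comparison reverses. Format A's applications skew toward retail, which has a lower base rate.

No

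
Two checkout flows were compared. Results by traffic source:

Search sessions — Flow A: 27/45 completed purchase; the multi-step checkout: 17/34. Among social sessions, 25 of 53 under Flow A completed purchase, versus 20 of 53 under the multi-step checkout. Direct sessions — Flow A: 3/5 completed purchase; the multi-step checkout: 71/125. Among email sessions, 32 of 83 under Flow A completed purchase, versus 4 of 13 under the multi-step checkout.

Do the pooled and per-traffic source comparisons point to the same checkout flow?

No

Search: Flow A 27/45 = 60.0%, the multi-step checkout 17/34 = 50.0% → Flow A
Social: Flow A 25/53 = 47.2%, the multi-step checkout 20/53 = 37.7% → Flow A
Direct: Flow A 3/5 = 60.0%, the multi-step checkout 71/125 = 56.8% → Flow A
Email: Flow A 32/83 = 38.6%, the multi-step checkout 4/13 = 30.8% → Flow A
Overall: Flow A 87/186 = 46.8%, the multi-step checkout 112/225 = 49.8% → the multi-step checkout
Flow A wins each traffic group but the multi-step checkout wins overall — the comparison reverses. Flow A's sessions skew toward email, which has a lower base rate.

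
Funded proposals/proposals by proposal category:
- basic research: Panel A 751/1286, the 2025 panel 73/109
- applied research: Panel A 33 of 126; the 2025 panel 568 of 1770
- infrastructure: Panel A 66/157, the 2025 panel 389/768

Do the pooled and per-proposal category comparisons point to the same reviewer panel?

Basic research: Panel A 751/1286 = 58.4%, the 2025 panel 73/109 = 67.0% → the 2025 panel
Applied research: Panel A 33/126 = 26.2%, the 2025 panel 568/1770 = 32.1% → the 2025 panel
Infrastructure: Panel A 66/157 = 42.0%, the 2025 panel 389/768 = 50.7% → the 2025 panel
Overall: Panel A 850/1569 = 54.2%, the 2025 panel 1030/2647 = 38.9% → Panel A
The 2025 panel wins each proposal group but Panel A wins overall — the comparison reverses. The 2025 panel's proposals skew toward applied research, which has a lower base rate.

No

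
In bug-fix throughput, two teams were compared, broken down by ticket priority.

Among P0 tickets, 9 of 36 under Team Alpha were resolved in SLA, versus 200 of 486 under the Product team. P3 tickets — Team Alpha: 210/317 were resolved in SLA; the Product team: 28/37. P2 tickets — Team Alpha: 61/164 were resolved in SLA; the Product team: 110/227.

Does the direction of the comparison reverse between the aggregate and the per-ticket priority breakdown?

Yes

P0: Team Alpha 9/36 = 25.0%, the Product team 200/486 = 41.2% → the Product team
P3: Team Alpha 210/317 = 66.2%, the Product team 28/37 = 75.7% → the Product team
P2: Team Alpha 61/164 = 37.2%, the Product team 110/227 = 48.5% → the Product team
Overall: Team Alpha 280/517 = 54.2%, the Product team 338/750 = 45.1% → Team Alpha
The Product team wins each ticket group but Team Alpha wins overall — the comparison reverses. The Product team's tickets skew toward P0, which has a lower base rate.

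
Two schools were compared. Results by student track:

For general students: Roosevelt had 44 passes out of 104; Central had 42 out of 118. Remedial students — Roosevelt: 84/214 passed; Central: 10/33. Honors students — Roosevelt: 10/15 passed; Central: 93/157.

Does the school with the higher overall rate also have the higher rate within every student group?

No

General: Roosevelt 44/104 = 42.3%, Central 42/118 = 35.6% → Roosevelt
Remedial: Roosevelt 84/214 = 39.3%, Central 10/33 = 30.3% → Roosevelt
Honors: Roosevelt 10/15 = 66.7%, Central 93/157 = 59.2% → Roosevelt
Overall: Roosevelt 138/333 = 41.4%, Central 145/308 = 47.1% → Central
Roosevelt wins each student group but Central wins overall — the comparison reverses. Roosevelt's students skew toward remedial, which has a lower base rate.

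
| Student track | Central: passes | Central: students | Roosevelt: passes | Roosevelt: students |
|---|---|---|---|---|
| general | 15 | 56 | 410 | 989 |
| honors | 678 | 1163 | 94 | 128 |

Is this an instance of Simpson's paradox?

General: Central 15/56 = 26.8%, Roosevelt 410/989 = 41.5% → Roosevelt
Honors: Central 678/1163 = 58.3%, Roosevelt 94/128 = 73.4% → Roosevelt
Overall: Central 693/1219 = 56.8%, Roosevelt 504/1117 = 45.1% → Central
Roosevelt wins each student group but Central wins overall — the comparison reverses. Roosevelt's students skew toward general, which has a lower base rate.

Yes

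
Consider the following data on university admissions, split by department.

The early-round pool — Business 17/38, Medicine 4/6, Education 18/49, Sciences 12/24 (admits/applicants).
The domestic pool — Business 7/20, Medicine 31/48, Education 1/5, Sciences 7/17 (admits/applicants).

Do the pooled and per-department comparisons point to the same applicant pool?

Business: the early-round pool 17/38 = 44.7%, the domestic pool 7/20 = 35.0% → the early-round pool
Medicine: the early-round pool 4/6 = 66.7%, the domestic pool 31/48 = 64.6% → the early-round pool
Education: the early-round pool 18/49 = 36.7%, the domestic pool 1/5 = 20.0% → the early-round pool
Sciences: the early-round pool 12/24 = 50.0%, the domestic pool 7/17 = 41.2% → the early-round pool
Overall: the early-round pool 51/117 = 43.6%, the domestic pool 46/90 = 51.1% → the domestic pool
The early-round pool wins each department group but the domestic pool wins overall — the comparison reverses. The early-round pool's applicants skew toward Education, which has a lower base rate.

No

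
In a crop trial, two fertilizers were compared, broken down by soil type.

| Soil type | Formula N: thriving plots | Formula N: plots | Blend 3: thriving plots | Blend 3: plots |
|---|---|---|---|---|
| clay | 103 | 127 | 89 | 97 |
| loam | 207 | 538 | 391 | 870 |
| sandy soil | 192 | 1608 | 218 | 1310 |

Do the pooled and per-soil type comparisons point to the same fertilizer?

Yes

Clay: Formula N 103/127 = 81.1%, Blend 3 89/97 = 91.8% → Blend 3
Loam: Formula N 207/538 = 38.5%, Blend 3 391/870 = 44.9% → Blend 3
Sandy soil: Formula N 192/1608 = 11.9%, Blend 3 218/1310 = 16.6% → Blend 3
Overall: Formula N 502/2273 = 22.1%, Blend 3 698/2277 = 30.7% → Blend 3
Blend 3 wins overall and in every soil group — no reversal.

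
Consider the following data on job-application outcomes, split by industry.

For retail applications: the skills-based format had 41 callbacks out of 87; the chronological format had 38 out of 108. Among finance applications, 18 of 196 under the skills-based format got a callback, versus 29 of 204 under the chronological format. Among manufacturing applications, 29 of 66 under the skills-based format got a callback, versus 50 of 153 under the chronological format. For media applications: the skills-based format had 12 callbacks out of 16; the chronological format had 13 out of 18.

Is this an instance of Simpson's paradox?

Retail: the skills-based format 41/87 = 47.1%, the chronological format 38/108 = 35.2% → the skills-based format
Finance: the skills-based format 18/196 = 9.2%, the chronological format 29/204 = 14.2% → the chronological format
Manufacturing: the skills-based format 29/66 = 43.9%, the chronological format 50/153 = 32.7% → the skills-based format
Media: the skills-based format 12/16 = 75.0%, the chronological format 13/18 = 72.2% → the skills-based format
Overall: the skills-based format 100/365 = 27.4%, the chronological format 130/483 = 26.9% → the skills-based format
Neither sweeps: the skills-based format wins 3 of 4 groups, the chronological format wins 1. The skills-based format wins overall but not every group — no Simpson reversal.

No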